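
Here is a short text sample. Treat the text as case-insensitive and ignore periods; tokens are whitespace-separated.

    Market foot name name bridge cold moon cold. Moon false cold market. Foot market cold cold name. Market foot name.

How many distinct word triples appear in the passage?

17

20 tokens → 18 trigram windows in total.
Repeated trigrams (each contributes count−1 duplicates):
  market foot name: 2
1 duplicate windows → 18 − 1 = 17 distinct.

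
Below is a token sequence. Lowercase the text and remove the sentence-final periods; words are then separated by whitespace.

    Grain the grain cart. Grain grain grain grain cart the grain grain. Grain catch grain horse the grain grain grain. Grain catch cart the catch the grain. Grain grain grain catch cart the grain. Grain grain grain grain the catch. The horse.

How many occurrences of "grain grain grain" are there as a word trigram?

Scanning the 40 overlapping trigram windows for "grain grain grain":
  position 5–7: grain grain grain
  position 6–8: grain grain grain
  position 11–13: grain grain grain
  position 18–20: grain grain grain
  position 19–21: grain grain grain
  position 27–29: grain grain grain
  position 28–30: grain grain grain
  position 34–36: grain grain grain
  position 35–37: grain grain grain
  position 36–38: grain grain grain

10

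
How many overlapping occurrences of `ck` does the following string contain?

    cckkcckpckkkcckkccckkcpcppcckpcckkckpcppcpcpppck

9

Sliding a length-2 window over the 48 characters (47 positions):
  position 2–3: ck
  position 6–7: ck
  position 9–10: ck
  position 14–15: ck
  position 19–20: ck
  position 28–29: ck
  position 32–33: ck
  position 35–36: ck
  position 47–48: ck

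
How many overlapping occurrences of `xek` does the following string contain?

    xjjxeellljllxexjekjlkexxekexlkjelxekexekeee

Sliding a length-3 window over the 43 characters (41 positions):
  position 24–26: xek
  position 34–36: xek
  position 38–40: xek

3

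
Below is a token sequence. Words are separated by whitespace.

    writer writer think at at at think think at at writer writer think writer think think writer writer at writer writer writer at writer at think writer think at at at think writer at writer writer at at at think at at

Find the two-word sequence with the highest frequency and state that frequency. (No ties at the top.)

Bigram frequencies (highest first):
  at at: 8
  writer writer: 6
  writer at: 5
  writer think: 4
  think at: 4
  at think: 4
  … (3 more, each ≤ 4)

"at at", 8 times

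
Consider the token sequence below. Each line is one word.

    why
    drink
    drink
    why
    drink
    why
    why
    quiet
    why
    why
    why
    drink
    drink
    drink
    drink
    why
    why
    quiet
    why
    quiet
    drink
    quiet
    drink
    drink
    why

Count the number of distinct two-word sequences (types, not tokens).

25 tokens → 24 bigram windows in total.
Repeated bigrams (each contributes count−1 duplicates):
  drink drink: 5
  drink why: 4
  why why: 4
  why drink: 3
  why quiet: 3
  quiet drink: 2
  quiet why: 2
16 duplicate windows → 24 − 16 = 8 distinct.

8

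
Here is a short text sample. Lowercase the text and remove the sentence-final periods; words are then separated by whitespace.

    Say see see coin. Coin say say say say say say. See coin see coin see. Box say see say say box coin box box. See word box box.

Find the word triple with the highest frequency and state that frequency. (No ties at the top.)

Trigram frequencies (highest first):
  say say say: 4
  see coin see: 2
  say see see: 1
  see see coin: 1
  see coin coin: 1
  coin coin say: 1
  … (17 more, each ≤ 1)

"say say say", 4 times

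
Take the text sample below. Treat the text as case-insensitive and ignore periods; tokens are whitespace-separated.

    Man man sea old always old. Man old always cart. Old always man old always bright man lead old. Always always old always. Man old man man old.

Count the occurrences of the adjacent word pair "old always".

6

Scanning the 27 overlapping bigram windows for "old always":
  position 4–5: old always
  position 8–9: old always
  position 11–12: old always
  position 14–15: old always
  position 19–20: old always
  position 22–23: old always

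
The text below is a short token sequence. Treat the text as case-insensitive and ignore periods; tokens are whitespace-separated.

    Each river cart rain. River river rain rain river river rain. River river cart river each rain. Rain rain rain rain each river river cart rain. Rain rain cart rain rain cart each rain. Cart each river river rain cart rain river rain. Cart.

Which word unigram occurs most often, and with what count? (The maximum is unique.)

Unigram frequencies (highest first):
  rain: 18
  river: 13
  cart: 8
  each: 5

"rain", 18 times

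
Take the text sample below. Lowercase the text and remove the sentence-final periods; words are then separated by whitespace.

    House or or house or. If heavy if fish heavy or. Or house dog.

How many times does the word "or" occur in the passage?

Scanning the 14 tokens for "or":
  position 2: or
  position 3: or
  position 5: or
  position 11: or
  position 12: or

5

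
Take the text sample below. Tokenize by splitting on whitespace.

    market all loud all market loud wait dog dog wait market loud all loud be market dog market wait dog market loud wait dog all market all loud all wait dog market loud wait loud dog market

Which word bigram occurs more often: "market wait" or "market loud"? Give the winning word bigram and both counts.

"market wait": 1 occurrence
"market loud": 4 occurrences

"market loud" (4 vs 1)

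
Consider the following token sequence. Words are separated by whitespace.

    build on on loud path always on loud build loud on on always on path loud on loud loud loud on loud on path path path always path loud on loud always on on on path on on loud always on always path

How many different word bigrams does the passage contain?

43 tokens → 42 bigram windows in total.
Repeated bigrams (each contributes count−1 duplicates):
  on loud: 6
  loud on: 5
  on on: 5
  always on: 4
  on path: 3
  always path: 2
  loud always: 2
  loud loud: 2
  … (4 more repeated)
25 duplicate windows → 42 − 25 = 17 distinct.

17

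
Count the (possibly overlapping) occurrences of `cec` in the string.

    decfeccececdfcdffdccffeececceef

3

Sliding a length-3 window over the 31 characters (29 positions):
  position 7–9: cec
  position 9–11: cec
  position 25–27: cec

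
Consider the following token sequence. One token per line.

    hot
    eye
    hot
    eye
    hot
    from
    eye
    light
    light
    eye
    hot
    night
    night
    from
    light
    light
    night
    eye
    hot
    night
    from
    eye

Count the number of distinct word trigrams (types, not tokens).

22 tokens → 20 trigram windows in total.
Repeated trigrams (each contributes count−1 duplicates):
  eye hot night: 2
  hot eye hot: 2
2 duplicate windows → 20 − 2 = 18 distinct.

18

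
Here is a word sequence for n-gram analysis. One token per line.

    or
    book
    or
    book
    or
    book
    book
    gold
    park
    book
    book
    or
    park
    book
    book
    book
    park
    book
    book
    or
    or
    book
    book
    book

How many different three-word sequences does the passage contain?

24 tokens → 22 trigram windows in total.
Repeated trigrams (each contributes count−1 duplicates):
  park book book: 3
  book book book: 2
  book book or: 2
  book or book: 2
  or book book: 2
  or book or: 2
7 duplicate windows → 22 − 7 = 15 distinct.

15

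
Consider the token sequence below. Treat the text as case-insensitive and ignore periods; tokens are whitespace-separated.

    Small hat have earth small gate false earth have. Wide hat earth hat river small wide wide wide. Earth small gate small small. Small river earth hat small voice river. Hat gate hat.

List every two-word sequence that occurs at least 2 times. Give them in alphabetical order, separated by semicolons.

Bigram counts meeting the condition (at least 2 times):
  earth hat: 2
  earth small: 2
  small gate: 2
  small small: 2
  wide wide: 2

earth hat; earth small; small gate; small small; wide wide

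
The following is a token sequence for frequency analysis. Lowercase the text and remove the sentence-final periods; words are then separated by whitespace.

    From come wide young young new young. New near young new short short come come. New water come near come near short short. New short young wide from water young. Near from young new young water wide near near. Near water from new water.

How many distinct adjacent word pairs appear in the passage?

44 tokens → 43 bigram windows in total.
Repeated bigrams (each contributes count−1 duplicates):
  young new: 4
  come near: 2
  near near: 2
  new short: 2
  new water: 2
  new young: 2
  short short: 2
9 duplicate windows → 43 − 9 = 34 distinct.

34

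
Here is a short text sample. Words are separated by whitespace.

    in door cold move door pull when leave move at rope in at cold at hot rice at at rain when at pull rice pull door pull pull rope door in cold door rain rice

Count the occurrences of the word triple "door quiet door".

Scanning the 33 overlapping trigram windows for "door quiet door":
  (none found)

0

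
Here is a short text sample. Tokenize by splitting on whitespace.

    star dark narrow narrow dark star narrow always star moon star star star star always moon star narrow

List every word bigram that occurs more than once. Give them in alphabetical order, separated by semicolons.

moon star; star narrow; star star

Bigram counts meeting the condition (more than once):
  moon star: 2
  star narrow: 2
  star star: 3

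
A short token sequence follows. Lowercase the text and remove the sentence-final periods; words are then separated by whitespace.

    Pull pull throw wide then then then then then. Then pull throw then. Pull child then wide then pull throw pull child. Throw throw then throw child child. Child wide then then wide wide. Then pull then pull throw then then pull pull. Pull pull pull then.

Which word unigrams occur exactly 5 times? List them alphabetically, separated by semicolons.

Unigram counts meeting the condition (exactly 5 times):
  child: 5
  wide: 5

child; wide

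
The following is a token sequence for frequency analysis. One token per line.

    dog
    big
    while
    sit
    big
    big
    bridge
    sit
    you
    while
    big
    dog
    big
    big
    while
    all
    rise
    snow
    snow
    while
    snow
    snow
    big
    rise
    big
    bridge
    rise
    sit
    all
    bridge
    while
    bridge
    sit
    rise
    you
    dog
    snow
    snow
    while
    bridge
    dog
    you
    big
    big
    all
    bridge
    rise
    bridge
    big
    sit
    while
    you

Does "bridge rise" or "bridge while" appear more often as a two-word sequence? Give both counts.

"bridge rise" (2 vs 1)

"bridge rise": 2 occurrences
"bridge while": 1 occurrence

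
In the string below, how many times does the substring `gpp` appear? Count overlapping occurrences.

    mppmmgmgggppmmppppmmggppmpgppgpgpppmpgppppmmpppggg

5

Sliding a length-3 window over the 50 characters (48 positions):
  position 10–12: gpp
  position 22–24: gpp
  position 27–29: gpp
  position 32–34: gpp
  position 38–40: gpp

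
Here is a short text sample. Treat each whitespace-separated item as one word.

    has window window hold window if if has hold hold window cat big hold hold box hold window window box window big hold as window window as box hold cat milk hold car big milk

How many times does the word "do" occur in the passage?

Scanning the 35 tokens for "do":
  (none found)

0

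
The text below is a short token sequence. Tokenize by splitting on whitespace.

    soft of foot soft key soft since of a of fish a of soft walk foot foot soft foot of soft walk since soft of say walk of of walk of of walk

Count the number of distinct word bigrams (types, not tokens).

24

33 tokens → 32 bigram windows in total.
Repeated bigrams (each contributes count−1 duplicates):
  a of: 2
  foot soft: 2
  of of: 2
  of soft: 2
  of walk: 2
  soft of: 2
  soft walk: 2
  walk of: 2
8 duplicate windows → 32 − 8 = 24 distinct.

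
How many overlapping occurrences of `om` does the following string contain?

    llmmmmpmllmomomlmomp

3

Sliding a length-2 window over the 20 characters (19 positions):
  position 12–13: om
  position 14–15: om
  position 18–19: om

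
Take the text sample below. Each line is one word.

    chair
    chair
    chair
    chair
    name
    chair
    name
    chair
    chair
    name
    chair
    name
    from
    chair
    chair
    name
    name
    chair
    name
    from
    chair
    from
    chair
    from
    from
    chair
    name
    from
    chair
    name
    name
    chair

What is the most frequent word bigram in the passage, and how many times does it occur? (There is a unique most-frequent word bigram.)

"chair name", 8 times

Bigram frequencies (highest first):
  chair name: 8
  chair chair: 5
  name chair: 5
  from chair: 5
  name from: 3
  name name: 2
  … (2 more, each ≤ 2)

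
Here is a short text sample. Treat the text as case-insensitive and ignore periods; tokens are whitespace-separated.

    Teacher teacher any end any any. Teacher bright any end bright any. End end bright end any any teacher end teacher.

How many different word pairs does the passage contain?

13

21 tokens → 20 bigram windows in total.
Repeated bigrams (each contributes count−1 duplicates):
  any end: 3
  any any: 2
  any teacher: 2
  bright any: 2
  end any: 2
  end bright: 2
7 duplicate windows → 20 − 7 = 13 distinct.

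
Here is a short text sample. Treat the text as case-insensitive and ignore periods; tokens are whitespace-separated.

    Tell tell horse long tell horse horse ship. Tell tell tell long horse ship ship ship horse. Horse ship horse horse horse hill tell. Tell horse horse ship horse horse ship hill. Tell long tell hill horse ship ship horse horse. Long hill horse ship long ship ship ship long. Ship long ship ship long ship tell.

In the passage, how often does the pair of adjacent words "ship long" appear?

Scanning the 56 overlapping bigram windows for "ship long":
  position 45–46: ship long
  position 49–50: ship long
  position 51–52: ship long
  position 54–55: ship long

4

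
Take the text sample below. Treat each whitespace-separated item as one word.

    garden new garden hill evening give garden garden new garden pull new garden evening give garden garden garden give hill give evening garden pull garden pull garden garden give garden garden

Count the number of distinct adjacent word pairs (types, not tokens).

31 tokens → 30 bigram windows in total.
Repeated bigrams (each contributes count−1 duplicates):
  garden garden: 5
  garden pull: 3
  give garden: 3
  new garden: 3
  evening give: 2
  garden give: 2
  garden new: 2
  pull garden: 2
14 duplicate windows → 30 − 14 = 16 distinct.

16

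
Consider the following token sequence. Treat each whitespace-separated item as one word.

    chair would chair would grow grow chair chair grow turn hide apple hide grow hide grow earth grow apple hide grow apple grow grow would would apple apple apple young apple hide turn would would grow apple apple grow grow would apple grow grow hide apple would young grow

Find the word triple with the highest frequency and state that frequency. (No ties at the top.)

"apple grow grow", 3 times

Trigram frequencies (highest first):
  apple grow grow: 3
  apple hide grow: 2
  grow grow would: 2
  chair would chair: 1
  would chair would: 1
  chair would grow: 1
  … (37 more, each ≤ 1)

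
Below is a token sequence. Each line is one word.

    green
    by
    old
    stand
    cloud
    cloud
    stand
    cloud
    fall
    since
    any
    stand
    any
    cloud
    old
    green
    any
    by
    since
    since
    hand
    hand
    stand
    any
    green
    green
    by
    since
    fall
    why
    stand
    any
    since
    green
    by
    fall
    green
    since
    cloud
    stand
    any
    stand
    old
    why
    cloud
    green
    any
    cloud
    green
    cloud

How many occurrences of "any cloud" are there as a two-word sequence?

2

Scanning the 49 overlapping bigram windows for "any cloud":
  position 13–14: any cloud
  position 47–48: any cloud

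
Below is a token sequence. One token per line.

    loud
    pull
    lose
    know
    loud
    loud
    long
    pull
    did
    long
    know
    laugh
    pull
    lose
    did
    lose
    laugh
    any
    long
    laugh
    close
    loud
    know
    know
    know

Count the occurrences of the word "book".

Scanning the 25 tokens for "book":
  (none found)

0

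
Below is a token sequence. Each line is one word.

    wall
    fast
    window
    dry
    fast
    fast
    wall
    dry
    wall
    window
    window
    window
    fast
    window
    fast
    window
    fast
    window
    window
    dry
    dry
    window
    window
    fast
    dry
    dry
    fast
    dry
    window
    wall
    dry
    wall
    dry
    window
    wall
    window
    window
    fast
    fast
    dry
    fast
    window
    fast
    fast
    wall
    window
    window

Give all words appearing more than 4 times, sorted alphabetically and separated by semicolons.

dry; fast; wall; window

Unigram counts meeting the condition (more than 4 times):
  dry: 10
  fast: 13
  wall: 7
  window: 17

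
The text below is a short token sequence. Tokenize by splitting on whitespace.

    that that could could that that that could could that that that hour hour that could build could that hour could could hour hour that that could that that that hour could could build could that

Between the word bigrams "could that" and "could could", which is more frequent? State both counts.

"could that" (5 vs 4)

"could that": 5 occurrences
"could could": 4 occurrences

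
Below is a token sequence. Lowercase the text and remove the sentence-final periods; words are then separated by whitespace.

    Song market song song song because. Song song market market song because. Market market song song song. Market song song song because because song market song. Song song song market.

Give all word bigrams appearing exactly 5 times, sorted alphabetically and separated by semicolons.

market song; song market

Bigram counts meeting the condition (exactly 5 times):
  market song: 5
  song market: 5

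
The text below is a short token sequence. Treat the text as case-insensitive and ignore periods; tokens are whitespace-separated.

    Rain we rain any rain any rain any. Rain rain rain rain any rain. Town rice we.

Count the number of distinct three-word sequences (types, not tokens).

17 tokens → 15 trigram windows in total.
Repeated trigrams (each contributes count−1 duplicates):
  rain any rain: 4
  any rain any: 2
  rain rain rain: 2
5 duplicate windows → 15 − 5 = 10 distinct.

10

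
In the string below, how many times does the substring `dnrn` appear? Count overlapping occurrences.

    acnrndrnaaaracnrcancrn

0

Sliding a length-4 window over the 22 characters (19 positions):
  (no match at any position)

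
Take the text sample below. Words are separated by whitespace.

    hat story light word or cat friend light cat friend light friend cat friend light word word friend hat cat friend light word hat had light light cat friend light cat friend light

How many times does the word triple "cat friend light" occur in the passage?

6

Scanning the 31 overlapping trigram windows for "cat friend light":
  position 6–8: cat friend light
  position 9–11: cat friend light
  position 13–15: cat friend light
  position 20–22: cat friend light
  position 28–30: cat friend light
  position 31–33: cat friend light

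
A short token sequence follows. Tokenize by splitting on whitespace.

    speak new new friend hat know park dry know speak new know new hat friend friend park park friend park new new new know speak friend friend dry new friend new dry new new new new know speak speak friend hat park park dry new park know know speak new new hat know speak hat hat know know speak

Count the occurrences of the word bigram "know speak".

Scanning the 58 overlapping bigram windows for "know speak":
  position 9–10: know speak
  position 24–25: know speak
  position 37–38: know speak
  position 48–49: know speak
  position 53–54: know speak
  position 58–59: know speak

6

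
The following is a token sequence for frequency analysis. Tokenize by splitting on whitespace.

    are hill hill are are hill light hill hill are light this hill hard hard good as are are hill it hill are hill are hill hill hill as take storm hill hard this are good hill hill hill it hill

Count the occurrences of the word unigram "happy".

0

Scanning the 41 tokens for "happy":
  (none found)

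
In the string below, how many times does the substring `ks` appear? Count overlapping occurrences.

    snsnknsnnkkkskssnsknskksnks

4

Sliding a length-2 window over the 27 characters (26 positions):
  position 12–13: ks
  position 14–15: ks
  position 23–24: ks
  position 26–27: ks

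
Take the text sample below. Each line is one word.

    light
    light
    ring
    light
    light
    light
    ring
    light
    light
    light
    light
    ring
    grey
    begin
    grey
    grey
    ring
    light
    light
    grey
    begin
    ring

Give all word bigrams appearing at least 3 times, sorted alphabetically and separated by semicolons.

light light; light ring; ring light

Bigram counts meeting the condition (at least 3 times):
  light light: 7
  light ring: 3
  ring light: 3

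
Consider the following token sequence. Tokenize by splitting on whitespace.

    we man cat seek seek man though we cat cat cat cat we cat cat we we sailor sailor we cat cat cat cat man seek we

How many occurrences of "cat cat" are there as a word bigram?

Scanning the 26 overlapping bigram windows for "cat cat":
  position 9–10: cat cat
  position 10–11: cat cat
  position 11–12: cat cat
  position 14–15: cat cat
  position 21–22: cat cat
  position 22–23: cat cat
  position 23–24: cat cat

7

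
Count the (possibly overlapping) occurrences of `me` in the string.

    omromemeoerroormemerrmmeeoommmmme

Sliding a length-2 window over the 33 characters (32 positions):
  position 5–6: me
  position 7–8: me
  position 16–17: me
  position 18–19: me
  position 23–24: me
  position 32–33: me

6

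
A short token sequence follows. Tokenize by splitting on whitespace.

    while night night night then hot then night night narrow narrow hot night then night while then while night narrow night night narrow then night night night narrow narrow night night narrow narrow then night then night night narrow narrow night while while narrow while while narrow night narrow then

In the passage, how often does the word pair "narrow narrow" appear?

Scanning the 49 overlapping bigram windows for "narrow narrow":
  position 10–11: narrow narrow
  position 28–29: narrow narrow
  position 32–33: narrow narrow
  position 39–40: narrow narrow

4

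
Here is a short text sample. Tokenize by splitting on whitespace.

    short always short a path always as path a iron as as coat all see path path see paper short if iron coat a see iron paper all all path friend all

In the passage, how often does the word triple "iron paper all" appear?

1

Scanning the 30 overlapping trigram windows for "iron paper all":
  position 26–28: iron paper all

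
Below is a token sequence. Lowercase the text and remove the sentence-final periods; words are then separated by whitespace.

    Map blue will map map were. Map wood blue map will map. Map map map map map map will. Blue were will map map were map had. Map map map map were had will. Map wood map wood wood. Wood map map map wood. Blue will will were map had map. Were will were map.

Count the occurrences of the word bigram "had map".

Scanning the 54 overlapping bigram windows for "had map":
  position 27–28: had map
  position 50–51: had map

2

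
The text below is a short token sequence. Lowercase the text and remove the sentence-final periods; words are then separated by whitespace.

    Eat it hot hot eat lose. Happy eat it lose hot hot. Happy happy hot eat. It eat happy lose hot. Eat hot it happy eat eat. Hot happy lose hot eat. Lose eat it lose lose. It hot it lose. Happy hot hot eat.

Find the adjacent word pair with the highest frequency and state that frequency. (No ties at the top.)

Bigram frequencies (highest first):
  hot eat: 5
  eat it: 4
  hot hot: 3
  it lose: 3
  lose hot: 3
  it hot: 2
  … (16 more, each ≤ 2)

"hot eat", 5 times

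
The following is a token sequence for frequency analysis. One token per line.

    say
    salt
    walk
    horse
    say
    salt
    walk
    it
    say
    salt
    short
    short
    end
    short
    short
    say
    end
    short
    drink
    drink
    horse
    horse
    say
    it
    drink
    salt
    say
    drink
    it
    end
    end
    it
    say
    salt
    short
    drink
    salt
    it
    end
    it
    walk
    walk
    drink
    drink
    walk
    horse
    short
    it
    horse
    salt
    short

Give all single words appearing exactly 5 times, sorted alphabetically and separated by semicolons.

end; horse; walk

Unigram counts meeting the condition (exactly 5 times):
  end: 5
  horse: 5
  walk: 5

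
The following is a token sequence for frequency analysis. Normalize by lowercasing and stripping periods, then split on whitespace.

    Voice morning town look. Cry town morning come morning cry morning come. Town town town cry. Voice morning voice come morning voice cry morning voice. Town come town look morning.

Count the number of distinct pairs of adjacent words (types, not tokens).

30 tokens → 29 bigram windows in total.
Repeated bigrams (each contributes count−1 duplicates):
  morning voice: 3
  come morning: 2
  come town: 2
  cry morning: 2
  morning come: 2
  town look: 2
  town town: 2
  voice morning: 2
9 duplicate windows → 29 − 9 = 20 distinct.

20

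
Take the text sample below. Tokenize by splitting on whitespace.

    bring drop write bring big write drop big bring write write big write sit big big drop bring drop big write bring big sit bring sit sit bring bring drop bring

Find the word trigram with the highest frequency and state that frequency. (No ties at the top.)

Trigram frequencies (highest first):
  write bring big: 2
  bring drop write: 1
  drop write bring: 1
  bring big write: 1
  big write drop: 1
  write drop big: 1
  … (22 more, each ≤ 1)

"write bring big", 2 times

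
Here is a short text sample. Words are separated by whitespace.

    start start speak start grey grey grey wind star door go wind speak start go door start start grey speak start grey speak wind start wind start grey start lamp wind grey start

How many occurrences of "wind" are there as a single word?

5

Scanning the 33 tokens for "wind":
  position 8: wind
  position 12: wind
  position 24: wind
  position 26: wind
  position 31: wind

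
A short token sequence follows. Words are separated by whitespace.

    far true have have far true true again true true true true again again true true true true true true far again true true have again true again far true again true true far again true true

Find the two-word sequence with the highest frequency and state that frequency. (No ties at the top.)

Bigram frequencies (highest first):
  true true: 12
  again true: 6
  true again: 4
  far true: 3
  true have: 2
  true far: 2
  … (6 more, each ≤ 2)

"true true", 12 times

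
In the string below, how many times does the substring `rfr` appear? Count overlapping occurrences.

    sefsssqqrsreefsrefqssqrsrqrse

Sliding a length-3 window over the 29 characters (27 positions):
  (no match at any position)

0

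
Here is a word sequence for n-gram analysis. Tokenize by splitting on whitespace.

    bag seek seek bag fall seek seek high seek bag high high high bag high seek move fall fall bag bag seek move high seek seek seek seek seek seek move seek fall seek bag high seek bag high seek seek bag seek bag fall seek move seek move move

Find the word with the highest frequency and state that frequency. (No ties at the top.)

Unigram frequencies (highest first):
  seek: 21
  bag: 10
  high: 8
  move: 6
  fall: 5

"seek", 21 times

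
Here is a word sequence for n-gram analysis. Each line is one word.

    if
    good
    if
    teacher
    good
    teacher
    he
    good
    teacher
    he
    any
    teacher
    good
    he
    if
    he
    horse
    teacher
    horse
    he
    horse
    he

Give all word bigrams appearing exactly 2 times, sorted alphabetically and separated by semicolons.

good teacher; he horse; horse he; teacher good; teacher he

Bigram counts meeting the condition (exactly 2 times):
  good teacher: 2
  he horse: 2
  horse he: 2
  teacher good: 2
  teacher he: 2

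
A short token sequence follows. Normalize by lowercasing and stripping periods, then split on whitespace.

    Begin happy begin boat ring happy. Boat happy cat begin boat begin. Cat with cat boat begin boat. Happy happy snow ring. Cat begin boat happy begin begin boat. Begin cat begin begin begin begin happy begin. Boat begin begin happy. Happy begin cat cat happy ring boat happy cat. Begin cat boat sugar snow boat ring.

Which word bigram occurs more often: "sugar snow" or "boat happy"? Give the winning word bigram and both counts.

"sugar snow": 1 occurrence
"boat happy": 4 occurrences

"boat happy" (4 vs 1)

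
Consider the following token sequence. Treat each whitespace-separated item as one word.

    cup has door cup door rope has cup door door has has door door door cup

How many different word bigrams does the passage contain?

16 tokens → 15 bigram windows in total.
Repeated bigrams (each contributes count−1 duplicates):
  door door: 3
  cup door: 2
  door cup: 2
  has door: 2
5 duplicate windows → 15 − 5 = 10 distinct.

10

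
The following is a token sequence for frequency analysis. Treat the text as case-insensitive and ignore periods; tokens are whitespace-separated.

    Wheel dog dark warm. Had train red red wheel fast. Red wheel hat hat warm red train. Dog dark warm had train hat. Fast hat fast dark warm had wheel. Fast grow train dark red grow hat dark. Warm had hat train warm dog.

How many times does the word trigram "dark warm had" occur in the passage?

Scanning the 42 overlapping trigram windows for "dark warm had":
  position 3–5: dark warm had
  position 19–21: dark warm had
  position 27–29: dark warm had
  position 38–40: dark warm had

4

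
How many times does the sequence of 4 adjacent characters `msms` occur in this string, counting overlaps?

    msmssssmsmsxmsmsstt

3

Sliding a length-4 window over the 19 characters (16 positions):
  position 1–4: msms
  position 8–11: msms
  position 13–16: msms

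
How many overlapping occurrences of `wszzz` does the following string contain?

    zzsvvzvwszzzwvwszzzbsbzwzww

2

Sliding a length-5 window over the 27 characters (23 positions):
  position 8–12: wszzz
  position 15–19: wszzz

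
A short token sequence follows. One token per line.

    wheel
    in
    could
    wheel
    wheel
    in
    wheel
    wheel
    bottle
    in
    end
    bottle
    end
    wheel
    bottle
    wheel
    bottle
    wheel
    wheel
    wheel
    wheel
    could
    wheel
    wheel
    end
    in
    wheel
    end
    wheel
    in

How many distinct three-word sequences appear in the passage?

30 tokens → 28 trigram windows in total.
Repeated trigrams (each contributes count−1 duplicates):
  could wheel wheel: 2
  wheel bottle wheel: 2
  wheel wheel wheel: 2
3 duplicate windows → 28 − 3 = 25 distinct.

25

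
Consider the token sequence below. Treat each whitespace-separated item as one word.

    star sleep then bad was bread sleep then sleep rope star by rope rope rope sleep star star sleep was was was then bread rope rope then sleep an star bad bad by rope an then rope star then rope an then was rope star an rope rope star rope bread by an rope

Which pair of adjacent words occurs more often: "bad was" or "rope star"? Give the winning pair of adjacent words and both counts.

"bad was": 1 occurrence
"rope star": 4 occurrences

"rope star" (4 vs 1)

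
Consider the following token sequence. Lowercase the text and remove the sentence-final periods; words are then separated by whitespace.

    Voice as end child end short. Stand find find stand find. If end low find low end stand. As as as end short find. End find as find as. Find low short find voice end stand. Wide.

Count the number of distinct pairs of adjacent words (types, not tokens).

27

37 tokens → 36 bigram windows in total.
Repeated bigrams (each contributes count−1 duplicates):
  as as: 2
  as end: 2
  as find: 2
  end short: 2
  end stand: 2
  find as: 2
  find low: 2
  short find: 2
  … (1 more repeated)
9 duplicate windows → 36 − 9 = 27 distinct.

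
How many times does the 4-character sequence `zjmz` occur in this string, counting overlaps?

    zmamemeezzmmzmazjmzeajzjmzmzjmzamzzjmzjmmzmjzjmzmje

Sliding a length-4 window over the 51 characters (48 positions):
  position 16–19: zjmz
  position 23–26: zjmz
  position 28–31: zjmz
  position 35–38: zjmz
  position 45–48: zjmz

5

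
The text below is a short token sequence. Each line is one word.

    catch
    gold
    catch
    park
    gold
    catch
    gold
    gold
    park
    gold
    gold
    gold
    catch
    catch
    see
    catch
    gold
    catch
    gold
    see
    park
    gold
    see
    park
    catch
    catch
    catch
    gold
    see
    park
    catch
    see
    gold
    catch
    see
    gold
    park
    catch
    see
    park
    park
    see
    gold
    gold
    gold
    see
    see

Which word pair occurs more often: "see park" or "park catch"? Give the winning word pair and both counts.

"see park": 4 occurrences
"park catch": 3 occurrences

"see park" (4 vs 3)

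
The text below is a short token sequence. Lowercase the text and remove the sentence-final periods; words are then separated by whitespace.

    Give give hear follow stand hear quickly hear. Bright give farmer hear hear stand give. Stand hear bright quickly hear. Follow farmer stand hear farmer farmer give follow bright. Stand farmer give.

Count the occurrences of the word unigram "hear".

Scanning the 32 tokens for "hear":
  position 3: hear
  position 6: hear
  position 8: hear
  position 12: hear
  position 13: hear
  position 17: hear
  position 20: hear
  position 24: hear

8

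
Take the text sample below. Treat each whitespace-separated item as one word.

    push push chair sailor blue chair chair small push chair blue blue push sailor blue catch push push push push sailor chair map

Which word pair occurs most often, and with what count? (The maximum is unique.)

"push push", 4 times

Bigram frequencies (highest first):
  push push: 4
  push chair: 2
  sailor blue: 2
  push sailor: 2
  chair sailor: 1
  blue chair: 1
  … (10 more, each ≤ 1)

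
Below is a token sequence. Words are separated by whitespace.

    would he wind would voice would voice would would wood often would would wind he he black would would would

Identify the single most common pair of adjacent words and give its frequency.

"would would", 4 times

Bigram frequencies (highest first):
  would would: 4
  would voice: 2
  voice would: 2
  would he: 1
  he wind: 1
  wind would: 1
  … (8 more, each ≤ 1)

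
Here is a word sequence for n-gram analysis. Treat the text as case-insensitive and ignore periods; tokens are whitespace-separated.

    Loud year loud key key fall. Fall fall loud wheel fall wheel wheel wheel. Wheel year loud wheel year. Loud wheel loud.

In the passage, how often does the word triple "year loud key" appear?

Scanning the 20 overlapping trigram windows for "year loud key":
  position 2–4: year loud key

1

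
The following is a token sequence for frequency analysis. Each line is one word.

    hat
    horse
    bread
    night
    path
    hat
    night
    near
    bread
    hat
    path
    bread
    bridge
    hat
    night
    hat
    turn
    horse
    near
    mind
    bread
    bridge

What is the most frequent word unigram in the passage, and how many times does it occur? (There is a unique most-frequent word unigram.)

"hat", 5 times

Unigram frequencies (highest first):
  hat: 5
  bread: 4
  night: 3
  horse: 2
  path: 2
  near: 2
  … (3 more, each ≤ 2)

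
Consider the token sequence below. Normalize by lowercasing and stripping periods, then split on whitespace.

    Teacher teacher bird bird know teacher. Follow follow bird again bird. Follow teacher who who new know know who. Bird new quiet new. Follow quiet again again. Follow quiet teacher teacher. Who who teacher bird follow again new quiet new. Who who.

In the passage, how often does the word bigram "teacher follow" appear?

Scanning the 41 overlapping bigram windows for "teacher follow":
  position 6–7: teacher follow

1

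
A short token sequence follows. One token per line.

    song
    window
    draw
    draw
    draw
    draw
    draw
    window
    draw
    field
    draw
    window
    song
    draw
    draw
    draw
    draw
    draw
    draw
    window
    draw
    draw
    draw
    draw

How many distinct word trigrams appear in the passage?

11

24 tokens → 22 trigram windows in total.
Repeated trigrams (each contributes count−1 duplicates):
  draw draw draw: 9
  draw draw window: 2
  draw window draw: 2
  window draw draw: 2
11 duplicate windows → 22 − 11 = 11 distinct.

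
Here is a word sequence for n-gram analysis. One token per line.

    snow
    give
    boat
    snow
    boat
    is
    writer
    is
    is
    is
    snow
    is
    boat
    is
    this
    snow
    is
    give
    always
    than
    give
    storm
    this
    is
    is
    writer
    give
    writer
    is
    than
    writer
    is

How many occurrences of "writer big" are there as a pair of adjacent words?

Scanning the 31 overlapping bigram windows for "writer big":
  (none found)

0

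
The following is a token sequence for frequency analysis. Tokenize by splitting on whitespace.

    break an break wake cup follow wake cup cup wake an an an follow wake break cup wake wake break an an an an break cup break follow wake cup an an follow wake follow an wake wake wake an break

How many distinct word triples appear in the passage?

41 tokens → 39 trigram windows in total.
Repeated trigrams (each contributes count−1 duplicates):
  an an an: 3
  an an follow: 2
  an follow wake: 2
  follow wake cup: 2
5 duplicate windows → 39 − 5 = 34 distinct.

34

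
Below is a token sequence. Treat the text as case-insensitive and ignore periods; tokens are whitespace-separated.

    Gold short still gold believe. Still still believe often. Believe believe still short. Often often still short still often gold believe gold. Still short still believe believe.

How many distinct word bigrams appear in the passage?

18

27 tokens → 26 bigram windows in total.
Repeated bigrams (each contributes count−1 duplicates):
  short still: 3
  still short: 3
  believe believe: 2
  believe still: 2
  gold believe: 2
  still believe: 2
8 duplicate windows → 26 − 8 = 18 distinct.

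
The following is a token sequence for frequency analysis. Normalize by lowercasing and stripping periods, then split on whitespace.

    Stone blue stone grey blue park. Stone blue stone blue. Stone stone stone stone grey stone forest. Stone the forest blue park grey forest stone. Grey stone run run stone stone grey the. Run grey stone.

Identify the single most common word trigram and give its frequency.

Trigram frequencies (highest first):
  stone blue stone: 3
  stone stone stone: 2
  stone stone grey: 2
  stone grey stone: 2
  blue stone grey: 1
  stone grey blue: 1
  … (23 more, each ≤ 1)

"stone blue stone", 3 times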